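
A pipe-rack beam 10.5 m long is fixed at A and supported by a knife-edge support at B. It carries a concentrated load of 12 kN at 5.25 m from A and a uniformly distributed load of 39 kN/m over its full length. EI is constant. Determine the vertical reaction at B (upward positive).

Choose R_B as the redundant. The primary structure is the cantilever fixed at A.
Primary-structure tip deflection at B by superposition:
  point load 12 at a = 5.25: Pa²(3L − a)/(6EI) = 1447/EI
  UDL 39: wL⁴/(8EI) = 59256/EI
  δ_0 = 60703/EI
Tip deflection under a unit load at B: L³/(3EI) = 385.9/EI.
The prop prevents deflection at B: R_B = δ_0/δ_{BB} = 60703/385.9 = 157.3 kN.

R_B = 157.3 kN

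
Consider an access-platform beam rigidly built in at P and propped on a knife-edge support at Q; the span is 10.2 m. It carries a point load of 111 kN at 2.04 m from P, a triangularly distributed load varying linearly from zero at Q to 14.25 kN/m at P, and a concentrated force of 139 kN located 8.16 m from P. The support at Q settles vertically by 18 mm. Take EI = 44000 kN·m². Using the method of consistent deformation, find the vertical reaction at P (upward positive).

Remove the prop at Q; the released (primary) structure is a cantilever built in at P.
Deflection at Q on the released cantilever, summing each load's contribution:
  point load 111 at a = 2.04: Pa²(3L − a)/(6EI) = 2199/EI
  triangular load, peak 14.25 at the fixed end: w₀L⁴/(30EI) = 5142/EI
  point load 139 at a = 8.16: Pa²(3L − a)/(6EI) = 34615/EI
  δ_0 = 41956/EI
Flexibility coefficient — unit upward force at Q: δ_{QQ} = L³/(3EI) = 353.7/EI.
With EI = 44000 kN·m²: δ_0 = 0.95354 m and δ_{QQ} = 0.008039 m/kN.
Compatibility — the beam at Q must follow the support down by 0.018 m: δ_0 − R_Q·δ_{QQ} = 0.018, so R_Q = (0.95354 − 0.018)/0.008039 = 116.4 kN.
Vertical equilibrium: R_P = ΣP − R_Q = 322.7 − 116.4 = 206.3 kN.

R_P = 206.3 kN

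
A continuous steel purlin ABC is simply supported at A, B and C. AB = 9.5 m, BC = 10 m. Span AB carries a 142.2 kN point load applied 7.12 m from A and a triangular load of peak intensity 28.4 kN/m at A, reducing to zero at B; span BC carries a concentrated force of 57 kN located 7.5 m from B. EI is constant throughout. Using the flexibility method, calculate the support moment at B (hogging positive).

M_B = 215.2 kN·m

Insert a hinge at B; M_B is the redundant, and each span becomes simply supported.
Rotations at B on the released spans (each span's end-slope, ×1/EI):
  span AB: point load 142.2 at a = 7.12: Pab(L + a)/(6LEI) = 702.6/EI
  span AB: triangular load, peak 28.4: 7w₀L³/(360EI) = 473.5/EI
  span BC: point load 57 at a = 7.5: Pab(L + b)/(6LEI) = 222.7/EI
  relative rotation θ_0 = (1176 + 222.7)/EI = 1399/EI
A unit hogging moment at B produces rotation L₁/(3EI) + L₂/(3EI) = 6.5/EI.
Compatibility: M_B·(L₁+L₂)/(3EI) = θ_0, giving M_B = 215.2 kN·m (hogging).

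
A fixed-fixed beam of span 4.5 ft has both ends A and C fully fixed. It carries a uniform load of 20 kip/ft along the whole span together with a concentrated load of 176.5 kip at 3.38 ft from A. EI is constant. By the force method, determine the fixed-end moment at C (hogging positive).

M_C = 145.3 kip·ft

Release both end moments; the primary structure is a simply-supported span AC with redundants M_A and M_C.
End rotations of the released simple span under the applied load (×1/EI):
  at A: UDL 20: wL³/(24EI) = 75.94/EI
  at C: UDL 20: wL³/(24EI) = 75.94/EI
  at A: point load 176.5 at a = 3.38: Pab(L + b)/(6LEI) = 139.1/EI
  at C: point load 176.5 at a = 3.38: Pab(L + a)/(6LEI) = 195/EI
  θ_A0 = 215/EI,  θ_C0 = 270.9/EI
Flexibility coefficients: a unit moment at one end gives L/(3EI) there and L/(6EI) at the far end, so f₁₁ = f₂₂ = 1.5/EI and f₁₂ = f₂₁ = 0.75/EI.
Compatibility — zero rotation at each built-in end:
  1.5 M_A + 0.75 M_C = 215
  0.75 M_A + 1.5 M_C = 270.9
Solving the pair gives M_A = 70.7 kip·ft and M_C = 145.3 kip·ft (hogging).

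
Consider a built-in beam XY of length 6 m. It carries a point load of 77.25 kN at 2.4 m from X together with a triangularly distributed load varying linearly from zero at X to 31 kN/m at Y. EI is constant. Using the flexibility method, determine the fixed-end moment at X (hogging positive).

M_X = 103.9 kN·m

Release both end moments; the primary structure is a simply-supported span XY with redundants M_X and M_Y.
End rotations of the released simple span under the applied load (×1/EI):
  at X: point load 77.25 at a = 2.4: Pab(L + b)/(6LEI) = 178/EI
  at Y: point load 77.25 at a = 2.4: Pab(L + a)/(6LEI) = 155.7/EI
  at X: triangular load, peak 31: 7w₀L³/(360EI) = 130.2/EI
  at Y: triangular load, peak 31: w₀L³/(45EI) = 148.8/EI
  θ_X0 = 308.2/EI,  θ_Y0 = 304.5/EI
Flexibility coefficients: a unit moment at one end gives L/(3EI) there and L/(6EI) at the far end, so f₁₁ = f₂₂ = 2/EI and f₁₂ = f₂₁ = 1/EI.
Compatibility — zero rotation at each built-in end:
  2 M_X + 1 M_Y = 308.2
  1 M_X + 2 M_Y = 304.5
Solving the pair gives M_X = 103.9 kN·m and M_Y = 100.3 kN·m (hogging).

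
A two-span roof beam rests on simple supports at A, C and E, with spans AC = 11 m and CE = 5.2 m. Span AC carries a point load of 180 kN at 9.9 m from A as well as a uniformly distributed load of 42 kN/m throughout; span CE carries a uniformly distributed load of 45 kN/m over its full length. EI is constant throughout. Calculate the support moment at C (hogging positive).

Take M_C as the redundant. Released structure: two simple spans AC and CE with a hinge at C.
End slopes at the hinge C, treating each span as simply supported:
  span AC: point load 180 at a = 9.9: Pab(L + a)/(6LEI) = 620.7/EI
  span AC: UDL 42: wL³/(24EI) = 2329/EI
  span CE: UDL 45: wL³/(24EI) = 263.6/EI
  relative rotation θ_0 = (2950 + 263.6)/EI = 3214/EI
A unit hogging moment at C produces rotation L₁/(3EI) + L₂/(3EI) = 5.4/EI.
Slope continuity at C: θ_0 = M_C·5.4/EI, so M_C = 3214/5.4 = 595.1 kN·m (hogging).

M_C = 595.1 kN·m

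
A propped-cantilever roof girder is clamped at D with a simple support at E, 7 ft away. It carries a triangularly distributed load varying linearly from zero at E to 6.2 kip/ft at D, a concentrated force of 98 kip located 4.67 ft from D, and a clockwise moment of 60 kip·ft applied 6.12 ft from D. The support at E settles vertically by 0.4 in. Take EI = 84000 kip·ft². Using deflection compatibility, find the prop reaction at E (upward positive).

R_E = 43.38 kip

Choose R_E as the redundant. The primary structure is the cantilever fixed at D.
Free-end deflection of the primary structure under the applied loading (downward +):
  triangular load, peak 6.2 at the fixed end: w₀L⁴/(30EI) = 496.2/EI
  point load 98 at a = 4.67: Pa²(3L − a)/(6EI) = 5817/EI
  clockwise couple 60 at a = 6.12: M₀a(2L − a)/(2EI) = 1447/EI
  δ_0 = 7760/EI
Flexibility coefficient — unit upward force at E: δ_{EE} = L³/(3EI) = 114.3/EI.
With EI = 84000 kip·ft²: δ_0 = 0.09238 ft and δ_{EE} = 0.001361 ft/kip.
Compatibility — the beam at E must follow the support down by 0.03333 ft: δ_0 − R_E·δ_{EE} = 0.03333, so R_E = (0.09238 − 0.03333)/0.001361 = 43.38 kip.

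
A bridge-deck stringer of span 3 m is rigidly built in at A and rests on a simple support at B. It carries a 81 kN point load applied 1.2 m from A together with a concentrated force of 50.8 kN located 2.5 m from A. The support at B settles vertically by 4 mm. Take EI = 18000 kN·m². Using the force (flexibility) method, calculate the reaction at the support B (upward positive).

Choose R_B as the redundant. The primary structure is the cantilever fixed at A.
Free-end deflection of the primary structure under the applied loading (downward +):
  point load 81 at a = 1.2: Pa²(3L − a)/(6EI) = 151.6/EI
  point load 50.8 at a = 2.5: Pa²(3L − a)/(6EI) = 344/EI
  δ_0 = 495.6/EI
Flexibility coefficient — unit upward force at B: δ_{BB} = L³/(3EI) = 9/EI.
With EI = 18000 kN·m²: δ_0 = 0.027533 m and δ_{BB} = 0.0005 m/kN.
Compatibility — the beam at B must follow the support down by 0.004 m: δ_0 − R_B·δ_{BB} = 0.004, so R_B = (0.027533 − 0.004)/0.0005 = 47.07 kN.

R_B = 47.07 kN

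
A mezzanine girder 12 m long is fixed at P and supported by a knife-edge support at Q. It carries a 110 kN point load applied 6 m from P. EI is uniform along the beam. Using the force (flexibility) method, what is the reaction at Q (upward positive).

Choose R_Q as the redundant. The primary structure is the cantilever fixed at P.
Downward deflection at the released point Q due to the loads:
  point load 110 at a = 6: Pa²(3L − a)/(6EI) = 19800/EI
Tip deflection under a unit load at Q: L³/(3EI) = 576/EI.
Compatibility at Q: δ_0 − R_Q·δ_{QQ} = 0, so R_Q = 19800/576 = 34.38 kN.

R_Q = 34.38 kN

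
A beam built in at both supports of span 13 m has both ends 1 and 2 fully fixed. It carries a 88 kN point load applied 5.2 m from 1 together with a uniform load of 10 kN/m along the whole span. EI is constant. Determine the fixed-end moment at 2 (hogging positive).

Take the two fixed-end moments M_1, M_2 as redundants; the released structure is the simple span 12.
Simple-span end rotations at 1 and 2 under the given loads:
  at 1: point load 88 at a = 5.2: Pab(L + b)/(6LEI) = 951.8/EI
  at 2: point load 88 at a = 5.2: Pab(L + a)/(6LEI) = 832.8/EI
  at 1: UDL 10: wL³/(24EI) = 915.4/EI
  at 2: UDL 10: wL³/(24EI) = 915.4/EI
  θ_10 = 1867/EI,  θ_20 = 1748/EI
Flexibility coefficients: a unit moment at one end gives L/(3EI) there and L/(6EI) at the far end, so f₁₁ = f₂₂ = 4.333/EI and f₁₂ = f₂₁ = 2.167/EI.
Compatibility — zero rotation at each built-in end:
  4.333 M_1 + 2.167 M_2 = 1867
  2.167 M_1 + 4.333 M_2 = 1748
Solving the pair gives M_1 = 305.6 kN·m and M_2 = 250.7 kN·m (hogging).

M_2 = 250.7 kN·m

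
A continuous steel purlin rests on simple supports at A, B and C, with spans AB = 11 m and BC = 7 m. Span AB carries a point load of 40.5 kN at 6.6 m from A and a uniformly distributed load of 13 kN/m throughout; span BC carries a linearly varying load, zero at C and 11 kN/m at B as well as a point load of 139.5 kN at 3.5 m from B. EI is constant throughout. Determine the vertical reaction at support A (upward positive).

Take M_B as the redundant. Released structure: two simple spans AB and BC with a hinge at B.
End slopes at the hinge B, treating each span as simply supported:
  span AB: point load 40.5 at a = 6.6: Pab(L + a)/(6LEI) = 313.6/EI
  span AB: UDL 13: wL³/(24EI) = 721/EI
  span BC: triangular load, peak 11: w₀L³/(45EI) = 83.84/EI
  span BC: point load 139.5 at a = 3.5: Pab(L + b)/(6LEI) = 427.2/EI
  relative rotation θ_0 = (1035 + 511.1)/EI = 1546/EI
A unit hogging moment at B produces rotation L₁/(3EI) + L₂/(3EI) = 6/EI.
Slope continuity at B: θ_0 = M_B·6/EI, so M_B = 1546/6 = 257.6 kN·m (hogging).
Span AB, ΣM about A with M_B applied at B: R_B^{AB}·11 = 1054 + 257.6, so R_B^{AB} = 119.2 kN and R_A = 183.5 − 119.2 = 64.28 kN.

R_A = 64.28 kN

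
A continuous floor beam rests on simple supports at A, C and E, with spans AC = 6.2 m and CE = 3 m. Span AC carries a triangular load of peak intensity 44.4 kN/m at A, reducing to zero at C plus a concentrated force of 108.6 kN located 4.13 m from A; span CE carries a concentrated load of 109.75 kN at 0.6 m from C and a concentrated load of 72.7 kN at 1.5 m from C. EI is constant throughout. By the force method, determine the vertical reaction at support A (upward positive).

Take M_C as the redundant. Released structure: two simple spans AC and CE with a hinge at C.
End slopes at the hinge C, treating each span as simply supported:
  span AC: triangular load, peak 44.4: 7w₀L³/(360EI) = 205.8/EI
  span AC: point load 108.6 at a = 4.13: Pab(L + a)/(6LEI) = 257.8/EI
  span CE: point load 109.75 at a = 0.6: Pab(L + b)/(6LEI) = 47.41/EI
  span CE: point load 72.7 at a = 1.5: Pab(L + b)/(6LEI) = 40.89/EI
  relative rotation θ_0 = (463.6 + 88.31)/EI = 551.9/EI
A unit hogging moment at C produces rotation L₁/(3EI) + L₂/(3EI) = 3.067/EI.
Compatibility: M_C·(L₁+L₂)/(3EI) = θ_0, giving M_C = 180 kN·m (hogging).
Span AC, ΣM about A with M_C applied at C: R_C^{AC}·6.2 = 733 + 180, so R_C^{AC} = 147.2 kN and R_A = 246.2 − 147.2 = 98.99 kN.

R_A = 98.99 kN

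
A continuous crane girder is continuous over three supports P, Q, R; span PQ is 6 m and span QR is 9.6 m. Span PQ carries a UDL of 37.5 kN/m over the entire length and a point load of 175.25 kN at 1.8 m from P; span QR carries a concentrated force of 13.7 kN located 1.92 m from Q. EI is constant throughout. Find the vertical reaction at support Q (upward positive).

Insert a hinge at Q; M_Q is the redundant, and each span becomes simply supported.
Rotations at Q on the released spans (each span's end-slope, ×1/EI):
  span PQ: UDL 37.5: wL³/(24EI) = 337.5/EI
  span PQ: point load 175.25 at a = 1.8: Pab(L + a)/(6LEI) = 287.1/EI
  span QR: point load 13.7 at a = 1.92: Pab(L + b)/(6LEI) = 60.6/EI
  relative rotation θ_0 = (624.6 + 60.6)/EI = 685.2/EI
A unit hogging moment at Q produces rotation L₁/(3EI) + L₂/(3EI) = 5.2/EI.
Slope continuity at Q: θ_0 = M_Q·5.2/EI, so M_Q = 685.2/5.2 = 131.8 kN·m (hogging).
Span PQ, ΣM about P with M_Q applied at Q: R_Q^{PQ}·6 = 990.5 + 131.8, so R_Q^{PQ} = 187 kN and R_P = 400.2 − 187 = 213.2 kN.
Span QR, ΣM about R: R_Q^{QR}·9.6 = 105.2 + 131.8, so R_Q^{QR} = 24.69 kN and R_R = 13.7 − 24.69 = -10.99 kN.
R_Q = 187 + 24.69 = 211.7 kN.

R_Q = 211.7 kN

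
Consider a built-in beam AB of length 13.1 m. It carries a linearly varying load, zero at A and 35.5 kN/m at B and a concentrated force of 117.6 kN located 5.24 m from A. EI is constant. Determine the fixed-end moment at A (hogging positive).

Take the two fixed-end moments M_A, M_B as redundants; the released structure is the simple span AB.
On the primary (simply-supported) span, the end slopes from the loading are:
  at A: triangular load, peak 35.5: 7w₀L³/(360EI) = 1552/EI
  at B: triangular load, peak 35.5: w₀L³/(45EI) = 1773/EI
  at A: point load 117.6 at a = 5.24: Pab(L + b)/(6LEI) = 1292/EI
  at B: point load 117.6 at a = 5.24: Pab(L + a)/(6LEI) = 1130/EI
  θ_A0 = 2843/EI,  θ_B0 = 2904/EI
Flexibility coefficients: a unit moment at one end gives L/(3EI) there and L/(6EI) at the far end, so f₁₁ = f₂₂ = 4.367/EI and f₁₂ = f₂₁ = 2.183/EI.
Compatibility — zero rotation at each built-in end:
  4.367 M_A + 2.183 M_B = 2843
  2.183 M_A + 4.367 M_B = 2904
Solving the pair gives M_A = 424.9 kN·m and M_B = 452.5 kN·m (hogging).

M_A = 424.9 kN·m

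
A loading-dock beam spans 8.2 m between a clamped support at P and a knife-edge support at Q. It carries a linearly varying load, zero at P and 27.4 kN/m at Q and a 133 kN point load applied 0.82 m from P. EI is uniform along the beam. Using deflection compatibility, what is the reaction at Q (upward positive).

R_Q = 63.72 kN

Take the reaction at Q as the redundant and release it; the primary structure is a cantilever fixed at P.
Free-end deflection of the primary structure under the applied loading (downward +):
  triangular load, peak 27.4 at the free end: 11w₀L⁴/(120EI) = 11356/EI
  point load 133 at a = 0.82: Pa²(3L − a)/(6EI) = 354.4/EI
  δ_0 = 11710/EI
Flexibility coefficient — unit upward force at Q: δ_{QQ} = L³/(3EI) = 183.8/EI.
The prop prevents deflection at Q: R_Q = δ_0/δ_{QQ} = 11710/183.8 = 63.72 kN.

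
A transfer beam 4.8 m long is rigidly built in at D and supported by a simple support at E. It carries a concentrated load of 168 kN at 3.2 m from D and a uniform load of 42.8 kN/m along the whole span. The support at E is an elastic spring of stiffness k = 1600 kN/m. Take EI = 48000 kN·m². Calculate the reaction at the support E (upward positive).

Release the roller at E. Primary structure: cantilever fixed at D.
Downward deflection at the released point E due to the loads:
  point load 168 at a = 3.2: Pa²(3L − a)/(6EI) = 3211/EI
  UDL 42.8: wL⁴/(8EI) = 2840/EI
  δ_0 = 6051/EI
Flexibility coefficient — unit upward force at E: δ_{EE} = L³/(3EI) = 36.86/EI.
With EI = 48000 kN·m²: δ_0 = 0.12607 m and δ_{EE} = 0.000768 m/kN.
Compatibility — the spring shortens by R_E/k under the reaction it provides: δ_0 − R_E·δ_{EE} = R_E/k. With 1/k = 0.000625 m/kN, R_E = δ_0 / (δ_{EE} + 1/k) = 0.12607 / (0.000768 + 0.000625) = 90.5 kN.

R_E = 90.5 kN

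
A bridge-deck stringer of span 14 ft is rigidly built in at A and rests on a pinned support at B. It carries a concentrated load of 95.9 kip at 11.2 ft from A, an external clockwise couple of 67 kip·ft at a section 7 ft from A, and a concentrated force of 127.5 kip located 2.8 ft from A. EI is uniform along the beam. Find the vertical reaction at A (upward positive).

R_A = 143.4 kip

Remove the prop at B; the released (primary) structure is a cantilever built in at A.
Free-end deflection of the primary structure under the applied loading (downward +):
  point load 95.9 at a = 11.2: Pa²(3L − a)/(6EI) = 61752/EI
  clockwise couple 67 at a = 7: M₀a(2L − a)/(2EI) = 4924/EI
  point load 127.5 at a = 2.8: Pa²(3L − a)/(6EI) = 6531/EI
  δ_0 = 73208/EI
Tip deflection under a unit load at B: L³/(3EI) = 914.7/EI.
Compatibility at B: δ_0 − R_B·δ_{BB} = 0, so R_B = 73208/914.7 = 80.04 kip.
Vertical equilibrium: R_A = ΣP − R_B = 223.4 − 80.04 = 143.4 kip.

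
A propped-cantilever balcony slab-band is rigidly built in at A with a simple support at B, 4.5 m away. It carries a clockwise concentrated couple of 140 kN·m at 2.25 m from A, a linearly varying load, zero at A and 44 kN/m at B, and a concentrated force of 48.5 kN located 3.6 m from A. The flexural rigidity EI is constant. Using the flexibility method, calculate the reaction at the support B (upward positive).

R_B = 123.6 kN

Take the reaction at B as the redundant and release it; the primary structure is a cantilever fixed at A.
Downward deflection at the released point B due to the loads:
  clockwise couple 140 at a = 2.25: M₀a(2L − a)/(2EI) = 1063/EI
  triangular load, peak 44 at the free end: 11w₀L⁴/(120EI) = 1654/EI
  point load 48.5 at a = 3.6: Pa²(3L − a)/(6EI) = 1037/EI
  δ_0 = 3754/EI
Flexibility coefficient — unit upward force at B: δ_{BB} = L³/(3EI) = 30.38/EI.
Compatibility at B: δ_0 − R_B·δ_{BB} = 0, so R_B = 3754/30.38 = 123.6 kN.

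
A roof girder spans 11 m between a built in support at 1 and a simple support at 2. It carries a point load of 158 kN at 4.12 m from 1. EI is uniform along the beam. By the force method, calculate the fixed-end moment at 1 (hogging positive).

Take the reaction at 2 as the redundant and release it; the primary structure is a cantilever fixed at 1.
Deflection at 2 on the released cantilever, summing each load's contribution:
  point load 158 at a = 4.12: Pa²(3L − a)/(6EI) = 12909/EI
Flexibility coefficient — unit upward force at 2: δ_{22} = L³/(3EI) = 443.7/EI.
The prop prevents deflection at 2: R_2 = δ_0/δ_{22} = 12909/443.7 = 29.1 kN.
Moment equilibrium about 1: M_1 = Σ(load moments about 1) − R_2·L = 651 − 29.1×11 = 330.9 kN·m.

M_1 = 330.9 kN·m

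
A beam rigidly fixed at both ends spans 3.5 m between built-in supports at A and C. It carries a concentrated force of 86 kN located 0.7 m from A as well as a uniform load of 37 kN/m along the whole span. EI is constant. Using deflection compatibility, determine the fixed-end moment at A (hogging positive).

Take the two fixed-end moments M_A, M_C as redundants; the released structure is the simple span AC.
Simple-span end rotations at A and C under the given loads:
  at A: point load 86 at a = 0.7: Pab(L + b)/(6LEI) = 50.57/EI
  at C: point load 86 at a = 0.7: Pab(L + a)/(6LEI) = 33.71/EI
  at A: UDL 37: wL³/(24EI) = 66.1/EI
  at C: UDL 37: wL³/(24EI) = 66.1/EI
  θ_A0 = 116.7/EI,  θ_C0 = 99.81/EI
Flexibility coefficients: a unit moment at one end gives L/(3EI) there and L/(6EI) at the far end, so f₁₁ = f₂₂ = 1.167/EI and f₁₂ = f₂₁ = 0.5833/EI.
Compatibility — zero rotation at each built-in end:
  1.167 M_A + 0.5833 M_C = 116.7
  0.5833 M_A + 1.167 M_C = 99.81
Solving the pair gives M_A = 76.3 kN·m and M_C = 47.4 kN·m (hogging).

M_A = 76.3 kN·m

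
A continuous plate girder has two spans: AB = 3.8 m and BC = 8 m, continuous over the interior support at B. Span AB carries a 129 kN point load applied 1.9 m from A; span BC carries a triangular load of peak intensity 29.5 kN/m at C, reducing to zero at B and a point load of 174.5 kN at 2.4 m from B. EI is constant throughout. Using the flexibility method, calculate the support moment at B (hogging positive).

M_B = 273.2 kN·m

Insert a hinge at B; M_B is the redundant, and each span becomes simply supported.
Rotations at B on the released spans (each span's end-slope, ×1/EI):
  span AB: point load 129 at a = 1.9: Pab(L + a)/(6LEI) = 116.4/EI
  span BC: triangular load, peak 29.5: 7w₀L³/(360EI) = 293.7/EI
  span BC: point load 174.5 at a = 2.4: Pab(L + b)/(6LEI) = 664.5/EI
  relative rotation θ_0 = (116.4 + 958.2)/EI = 1075/EI
A unit hogging moment at B produces rotation L₁/(3EI) + L₂/(3EI) = 3.933/EI.
Slope continuity at B: θ_0 = M_B·3.933/EI, so M_B = 1075/3.933 = 273.2 kN·m (hogging).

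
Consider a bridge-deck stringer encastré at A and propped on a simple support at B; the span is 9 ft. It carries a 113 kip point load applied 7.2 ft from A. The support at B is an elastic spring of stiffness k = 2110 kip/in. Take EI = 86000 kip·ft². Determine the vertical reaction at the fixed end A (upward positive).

Choose R_B as the redundant. The primary structure is the cantilever fixed at A.
Deflection at B on the released cantilever, summing each load's contribution:
  point load 113 at a = 7.2: Pa²(3L − a)/(6EI) = 19331/EI
Tip deflection under a unit load at B: L³/(3EI) = 243/EI.
With EI = 86000 kip·ft²: δ_0 = 0.22478 ft and δ_{BB} = 0.002826 ft/kip.
Compatibility — the spring shortens by R_B/k under the reaction it provides: δ_0 − R_B·δ_{BB} = R_B/k. With 1/k = 1/(2110×12) ft/kip = 0.000039 ft/kip, R_B = δ_0 / (δ_{BB} + 1/k) = 0.22478 / (0.002826 + 0.000039) = 78.46 kip.
Vertical equilibrium: R_A = ΣP − R_B = 113 − 78.46 = 34.54 kip.

R_A = 34.54 kip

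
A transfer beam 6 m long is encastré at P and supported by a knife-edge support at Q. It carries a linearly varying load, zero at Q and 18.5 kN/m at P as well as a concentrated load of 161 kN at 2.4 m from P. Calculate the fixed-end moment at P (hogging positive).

M_P = 229.9 kN·m

Take the reaction at Q as the redundant and release it; the primary structure is a cantilever fixed at P.
Free-end deflection of the primary structure under the applied loading (downward +):
  triangular load, peak 18.5 at the fixed end: w₀L⁴/(30EI) = 799.2/EI
  point load 161 at a = 2.4: Pa²(3L − a)/(6EI) = 2411/EI
  δ_0 = 3210/EI
Tip deflection under a unit load at Q: L³/(3EI) = 72/EI.
The prop prevents deflection at Q: R_Q = δ_0/δ_{QQ} = 3210/72 = 44.59 kN.
Moment equilibrium about P: M_P = Σ(load moments about P) − R_Q·L = 497.4 − 44.59×6 = 229.9 kN·m.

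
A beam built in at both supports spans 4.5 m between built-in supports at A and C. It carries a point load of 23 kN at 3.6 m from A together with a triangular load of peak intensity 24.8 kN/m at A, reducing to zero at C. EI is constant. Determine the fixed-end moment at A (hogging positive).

M_A = 28.42 kN·m

Take the two fixed-end moments M_A, M_C as redundants; the released structure is the simple span AC.
End rotations of the released simple span under the applied load (×1/EI):
  at A: point load 23 at a = 3.6: Pab(L + b)/(6LEI) = 14.9/EI
  at C: point load 23 at a = 3.6: Pab(L + a)/(6LEI) = 22.36/EI
  at A: triangular load, peak 24.8: w₀L³/(45EI) = 50.22/EI
  at C: triangular load, peak 24.8: 7w₀L³/(360EI) = 43.94/EI
  θ_A0 = 65.12/EI,  θ_C0 = 66.3/EI
Flexibility coefficients: a unit moment at one end gives L/(3EI) there and L/(6EI) at the far end, so f₁₁ = f₂₂ = 1.5/EI and f₁₂ = f₂₁ = 0.75/EI.
Compatibility — zero rotation at each built-in end:
  1.5 M_A + 0.75 M_C = 65.12
  0.75 M_A + 1.5 M_C = 66.3
Solving the pair gives M_A = 28.42 kN·m and M_C = 29.99 kN·m (hogging).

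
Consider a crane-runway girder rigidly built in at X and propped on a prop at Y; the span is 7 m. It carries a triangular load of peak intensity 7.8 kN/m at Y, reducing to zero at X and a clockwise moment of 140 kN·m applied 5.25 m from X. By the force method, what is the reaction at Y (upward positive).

R_Y = 43.14 kN

Take the reaction at Y as the redundant and release it; the primary structure is a cantilever fixed at X.
Free-end deflection of the primary structure under the applied loading (downward +):
  triangular load, peak 7.8 at the free end: 11w₀L⁴/(120EI) = 1717/EI
  clockwise couple 140 at a = 5.25: M₀a(2L − a)/(2EI) = 3216/EI
  δ_0 = 4932/EI
Tip deflection under a unit load at Y: L³/(3EI) = 114.3/EI.
Compatibility at Y: δ_0 − R_Y·δ_{YY} = 0, so R_Y = 4932/114.3 = 43.14 kN.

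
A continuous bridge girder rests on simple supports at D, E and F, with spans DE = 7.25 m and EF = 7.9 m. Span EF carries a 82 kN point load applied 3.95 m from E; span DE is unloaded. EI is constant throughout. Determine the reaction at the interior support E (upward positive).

R_E = 57.75 kN

Take M_E as the redundant. Released structure: two simple spans DE and EF with a hinge at E.
End slopes at the hinge E, treating each span as simply supported:
  span EF: point load 82 at a = 3.95: Pab(L + b)/(6LEI) = 319.9/EI
  relative rotation θ_0 = (0 + 319.9)/EI = 319.9/EI
A unit hogging moment at E produces rotation L₁/(3EI) + L₂/(3EI) = 5.05/EI.
Compatibility: M_E·(L₁+L₂)/(3EI) = θ_0, giving M_E = 63.34 kN·m (hogging).
Span DE, ΣM about D with M_E applied at E: R_E^{DE}·7.25 = 0 + 63.34, so R_E^{DE} = 8.736 kN and R_D = 0 − 8.736 = -8.736 kN.
Span EF, ΣM about F: R_E^{EF}·7.9 = 323.9 + 63.34, so R_E^{EF} = 49.02 kN and R_F = 82 − 49.02 = 32.98 kN.
R_E = 8.736 + 49.02 = 57.75 kN.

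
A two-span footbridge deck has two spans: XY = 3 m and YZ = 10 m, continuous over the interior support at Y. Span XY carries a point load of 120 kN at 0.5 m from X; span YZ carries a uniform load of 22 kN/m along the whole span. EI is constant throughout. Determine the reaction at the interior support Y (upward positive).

R_Y = 224.6 kN

Insert a hinge at Y; M_Y is the redundant, and each span becomes simply supported.
Discontinuity in slope at Y on the released structure — sum the simple-span end rotations:
  span XY: point load 120 at a = 0.5: Pab(L + a)/(6LEI) = 29.17/EI
  span YZ: UDL 22: wL³/(24EI) = 916.7/EI
  relative rotation θ_0 = (29.17 + 916.7)/EI = 945.8/EI
A unit hogging moment at Y produces rotation L₁/(3EI) + L₂/(3EI) = 4.333/EI.
Slope continuity at Y: θ_0 = M_Y·4.333/EI, so M_Y = 945.8/4.333 = 218.3 kN·m (hogging).
Span XY, ΣM about X with M_Y applied at Y: R_Y^{XY}·3 = 60 + 218.3, so R_Y^{XY} = 92.76 kN and R_X = 120 − 92.76 = 27.24 kN.
Span YZ, ΣM about Z: R_Y^{YZ}·10 = 1100 + 218.3, so R_Y^{YZ} = 131.8 kN and R_Z = 220 − 131.8 = 88.17 kN.
R_Y = 92.76 + 131.8 = 224.6 kN.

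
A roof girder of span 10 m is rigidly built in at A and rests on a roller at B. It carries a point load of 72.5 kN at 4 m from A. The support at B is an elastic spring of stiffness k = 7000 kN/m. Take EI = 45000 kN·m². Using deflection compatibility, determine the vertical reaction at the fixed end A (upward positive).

Release the roller at B. Primary structure: cantilever fixed at A.
Downward deflection at the released point B due to the loads:
  point load 72.5 at a = 4: Pa²(3L − a)/(6EI) = 5027/EI
Tip deflection under a unit load at B: L³/(3EI) = 333.3/EI.
With EI = 45000 kN·m²: δ_0 = 0.1117 m and δ_{BB} = 0.007407 m/kN.
Compatibility — the spring shortens by R_B/k under the reaction it provides: δ_0 − R_B·δ_{BB} = R_B/k. With 1/k = 0.000143 m/kN, R_B = δ_0 / (δ_{BB} + 1/k) = 0.1117 / (0.007407 + 0.000143) = 14.79 kN.
Vertical equilibrium: R_A = ΣP − R_B = 72.5 − 14.79 = 57.71 kN.

R_A = 57.71 kN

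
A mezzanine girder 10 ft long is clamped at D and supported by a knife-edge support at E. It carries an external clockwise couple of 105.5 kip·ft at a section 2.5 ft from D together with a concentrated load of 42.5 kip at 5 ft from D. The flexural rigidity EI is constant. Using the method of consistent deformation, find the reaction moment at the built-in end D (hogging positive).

M_D = 116 kip·ft

Release the roller at E. Primary structure: cantilever fixed at D.
Free-end deflection of the primary structure under the applied loading (downward +):
  clockwise couple 105.5 at a = 2.5: M₀a(2L − a)/(2EI) = 2308/EI
  point load 42.5 at a = 5: Pa²(3L − a)/(6EI) = 4427/EI
  δ_0 = 6735/EI
Tip deflection under a unit load at E: L³/(3EI) = 333.3/EI.
The prop prevents deflection at E: R_E = δ_0/δ_{EE} = 6735/333.3 = 20.2 kip.
Moment equilibrium about D: M_D = Σ(load moments about D) − R_E·L = 318 − 20.2×10 = 116 kip·ft.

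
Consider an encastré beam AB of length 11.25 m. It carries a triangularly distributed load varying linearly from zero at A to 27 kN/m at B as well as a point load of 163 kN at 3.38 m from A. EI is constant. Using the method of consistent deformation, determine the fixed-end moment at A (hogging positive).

M_A = 383.5 kN·m

Take the two fixed-end moments M_A, M_B as redundants; the released structure is the simple span AB.
Simple-span end rotations at A and B under the given loads:
  at A: triangular load, peak 27: 7w₀L³/(360EI) = 747.5/EI
  at B: triangular load, peak 27: w₀L³/(45EI) = 854.3/EI
  at A: point load 163 at a = 3.38: Pab(L + b)/(6LEI) = 1228/EI
  at B: point load 163 at a = 3.38: Pab(L + a)/(6LEI) = 939.8/EI
  θ_A0 = 1976/EI,  θ_B0 = 1794/EI
Flexibility coefficients: a unit moment at one end gives L/(3EI) there and L/(6EI) at the far end, so f₁₁ = f₂₂ = 3.75/EI and f₁₂ = f₂₁ = 1.875/EI.
Compatibility — zero rotation at each built-in end:
  3.75 M_A + 1.875 M_B = 1976
  1.875 M_A + 3.75 M_B = 1794
Solving the pair gives M_A = 383.5 kN·m and M_B = 286.7 kN·m (hogging).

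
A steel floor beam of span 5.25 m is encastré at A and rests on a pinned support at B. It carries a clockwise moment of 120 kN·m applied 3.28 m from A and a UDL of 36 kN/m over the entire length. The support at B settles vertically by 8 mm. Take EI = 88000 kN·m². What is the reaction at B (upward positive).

R_B = 85.74 kN

Release the roller at B. Primary structure: cantilever fixed at A.
Deflection at B on the released cantilever, summing each load's contribution:
  clockwise couple 120 at a = 3.28: M₀a(2L − a)/(2EI) = 1421/EI
  UDL 36: wL⁴/(8EI) = 3419/EI
  δ_0 = 4840/EI
Tip deflection under a unit load at B: L³/(3EI) = 48.23/EI.
With EI = 88000 kN·m²: δ_0 = 0.054994 m and δ_{BB} = 0.000548 m/kN.
Compatibility — the beam at B must follow the support down by 0.008 m: δ_0 − R_B·δ_{BB} = 0.008, so R_B = (0.054994 − 0.008)/0.000548 = 85.74 kN.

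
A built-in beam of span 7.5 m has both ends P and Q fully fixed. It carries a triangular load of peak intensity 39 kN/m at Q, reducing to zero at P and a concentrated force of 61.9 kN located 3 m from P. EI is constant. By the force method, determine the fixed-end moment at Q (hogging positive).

Release both end moments; the primary structure is a simply-supported span PQ with redundants M_P and M_Q.
On the primary (simply-supported) span, the end slopes from the loading are:
  at P: triangular load, peak 39: 7w₀L³/(360EI) = 319.9/EI
  at Q: triangular load, peak 39: w₀L³/(45EI) = 365.6/EI
  at P: point load 61.9 at a = 3: Pab(L + b)/(6LEI) = 222.8/EI
  at Q: point load 61.9 at a = 3: Pab(L + a)/(6LEI) = 195/EI
  θ_P0 = 542.8/EI,  θ_Q0 = 560.6/EI
Flexibility coefficients: a unit moment at one end gives L/(3EI) there and L/(6EI) at the far end, so f₁₁ = f₂₂ = 2.5/EI and f₁₂ = f₂₁ = 1.25/EI.
Compatibility — zero rotation at each built-in end:
  2.5 M_P + 1.25 M_Q = 542.8
  1.25 M_P + 2.5 M_Q = 560.6
Solving the pair gives M_P = 140 kN·m and M_Q = 154.3 kN·m (hogging).

M_Q = 154.3 kN·m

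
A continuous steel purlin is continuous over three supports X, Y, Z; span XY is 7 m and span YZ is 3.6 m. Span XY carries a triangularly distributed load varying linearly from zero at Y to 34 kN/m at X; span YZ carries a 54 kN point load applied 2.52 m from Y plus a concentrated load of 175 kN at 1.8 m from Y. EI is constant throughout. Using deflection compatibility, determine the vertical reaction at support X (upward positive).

R_X = 63.15 kN

Take M_Y as the redundant. Released structure: two simple spans XY and YZ with a hinge at Y.
Discontinuity in slope at Y on the released structure — sum the simple-span end rotations:
  span XY: triangular load, peak 34: 7w₀L³/(360EI) = 226.8/EI
  span YZ: point load 54 at a = 2.52: Pab(L + b)/(6LEI) = 31.84/EI
  span YZ: point load 175 at a = 1.8: Pab(L + b)/(6LEI) = 141.8/EI
  relative rotation θ_0 = (226.8 + 173.6)/EI = 400.4/EI
A unit hogging moment at Y produces rotation L₁/(3EI) + L₂/(3EI) = 3.533/EI.
Compatibility: M_Y·(L₁+L₂)/(3EI) = θ_0, giving M_Y = 113.3 kN·m (hogging).
Span XY, ΣM about X with M_Y applied at Y: R_Y^{XY}·7 = 277.7 + 113.3, so R_Y^{XY} = 55.85 kN and R_X = 119 − 55.85 = 63.15 kN.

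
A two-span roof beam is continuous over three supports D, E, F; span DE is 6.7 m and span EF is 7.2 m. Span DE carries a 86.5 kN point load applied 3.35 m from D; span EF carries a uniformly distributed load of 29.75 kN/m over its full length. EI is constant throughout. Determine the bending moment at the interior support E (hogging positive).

Insert a hinge at E; M_E is the redundant, and each span becomes simply supported.
Discontinuity in slope at E on the released structure — sum the simple-span end rotations:
  span DE: point load 86.5 at a = 3.35: Pab(L + a)/(6LEI) = 242.7/EI
  span EF: UDL 29.75: wL³/(24EI) = 462.7/EI
  relative rotation θ_0 = (242.7 + 462.7)/EI = 705.4/EI
A unit hogging moment at E produces rotation L₁/(3EI) + L₂/(3EI) = 4.633/EI.
Slope continuity at E: θ_0 = M_E·4.633/EI, so M_E = 705.4/4.633 = 152.2 kN·m (hogging).

M_E = 152.2 kN·m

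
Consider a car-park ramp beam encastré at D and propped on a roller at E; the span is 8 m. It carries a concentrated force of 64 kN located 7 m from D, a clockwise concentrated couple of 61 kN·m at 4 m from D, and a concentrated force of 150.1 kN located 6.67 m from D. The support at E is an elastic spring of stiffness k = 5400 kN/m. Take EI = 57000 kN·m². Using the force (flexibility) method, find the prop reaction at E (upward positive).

R_E = 163.5 kN

Remove the prop at E; the released (primary) structure is a cantilever built in at D.
Downward deflection at the released point E due to the loads:
  point load 64 at a = 7: Pa²(3L − a)/(6EI) = 8885/EI
  clockwise couple 61 at a = 4: M₀a(2L − a)/(2EI) = 1464/EI
  point load 150.1 at a = 6.67: Pa²(3L − a)/(6EI) = 19288/EI
  δ_0 = 29637/EI
Tip deflection under a unit load at E: L³/(3EI) = 170.7/EI.
With EI = 57000 kN·m²: δ_0 = 0.51995 m and δ_{EE} = 0.002994 m/kN.
Compatibility — the spring shortens by R_E/k under the reaction it provides: δ_0 − R_E·δ_{EE} = R_E/k. With 1/k = 0.000185 m/kN, R_E = δ_0 / (δ_{EE} + 1/k) = 0.51995 / (0.002994 + 0.000185) = 163.5 kN.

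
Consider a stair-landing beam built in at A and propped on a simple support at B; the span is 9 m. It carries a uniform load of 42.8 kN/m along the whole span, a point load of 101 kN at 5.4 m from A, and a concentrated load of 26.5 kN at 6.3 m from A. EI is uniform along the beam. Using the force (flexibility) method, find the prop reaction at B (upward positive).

R_B = 203 kN

Release the roller at B. Primary structure: cantilever fixed at A.
Free-end deflection of the primary structure under the applied loading (downward +):
  UDL 42.8: wL⁴/(8EI) = 35101/EI
  point load 101 at a = 5.4: Pa²(3L − a)/(6EI) = 10603/EI
  point load 26.5 at a = 6.3: Pa²(3L − a)/(6EI) = 3629/EI
  δ_0 = 49333/EI
Flexibility coefficient — unit upward force at B: δ_{BB} = L³/(3EI) = 243/EI.
The prop prevents deflection at B: R_B = δ_0/δ_{BB} = 49333/243 = 203 kN.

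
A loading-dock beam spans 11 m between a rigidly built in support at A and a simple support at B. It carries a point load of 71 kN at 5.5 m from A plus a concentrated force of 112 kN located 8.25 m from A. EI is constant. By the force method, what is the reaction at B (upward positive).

R_B = 93.06 kN

Release the roller at B. Primary structure: cantilever fixed at A.
Deflection at B on the released cantilever, summing each load's contribution:
  point load 71 at a = 5.5: Pa²(3L − a)/(6EI) = 9844/EI
  point load 112 at a = 8.25: Pa²(3L − a)/(6EI) = 31445/EI
  δ_0 = 41289/EI
Tip deflection under a unit load at B: L³/(3EI) = 443.7/EI.
The prop prevents deflection at B: R_B = δ_0/δ_{BB} = 41289/443.7 = 93.06 kN.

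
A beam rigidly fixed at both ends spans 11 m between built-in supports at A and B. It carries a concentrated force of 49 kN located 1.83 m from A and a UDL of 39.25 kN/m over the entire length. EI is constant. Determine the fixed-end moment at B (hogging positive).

M_B = 408.2 kN·m

Take the two fixed-end moments M_A, M_B as redundants; the released structure is the simple span AB.
End rotations of the released simple span under the applied load (×1/EI):
  at A: point load 49 at a = 1.83: Pab(L + b)/(6LEI) = 251.3/EI
  at B: point load 49 at a = 1.83: Pab(L + a)/(6LEI) = 159.8/EI
  at A: UDL 39.25: wL³/(24EI) = 2177/EI
  at B: UDL 39.25: wL³/(24EI) = 2177/EI
  θ_A0 = 2428/EI,  θ_B0 = 2337/EI
Flexibility coefficients: a unit moment at one end gives L/(3EI) there and L/(6EI) at the far end, so f₁₁ = f₂₂ = 3.667/EI and f₁₂ = f₂₁ = 1.833/EI.
Compatibility — zero rotation at each built-in end:
  3.667 M_A + 1.833 M_B = 2428
  1.833 M_A + 3.667 M_B = 2337
Solving the pair gives M_A = 458.1 kN·m and M_B = 408.2 kN·m (hogging).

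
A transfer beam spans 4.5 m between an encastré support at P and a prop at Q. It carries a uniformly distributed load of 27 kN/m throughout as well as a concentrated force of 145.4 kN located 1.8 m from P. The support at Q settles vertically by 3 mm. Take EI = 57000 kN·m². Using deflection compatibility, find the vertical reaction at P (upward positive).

Choose R_Q as the redundant. The primary structure is the cantilever fixed at P.
Deflection at Q on the released cantilever, summing each load's contribution:
  UDL 27: wL⁴/(8EI) = 1384/EI
  point load 145.4 at a = 1.8: Pa²(3L − a)/(6EI) = 918.6/EI
  δ_0 = 2303/EI
Flexibility coefficient — unit upward force at Q: δ_{QQ} = L³/(3EI) = 30.38/EI.
With EI = 57000 kN·m²: δ_0 = 0.040396 m and δ_{QQ} = 0.000533 m/kN.
Compatibility — the beam at Q must follow the support down by 0.003 m: δ_0 − R_Q·δ_{QQ} = 0.003, so R_Q = (0.040396 − 0.003)/0.000533 = 70.18 kN.
Vertical equilibrium: R_P = ΣP − R_Q = 266.9 − 70.18 = 196.7 kN.

R_P = 196.7 kN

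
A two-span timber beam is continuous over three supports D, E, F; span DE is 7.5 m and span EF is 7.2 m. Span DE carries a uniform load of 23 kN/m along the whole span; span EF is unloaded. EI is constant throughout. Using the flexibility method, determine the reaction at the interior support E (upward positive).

R_E = 108.7 kN

Release continuity at E by inserting a hinge; the redundant is the internal moment M_E. The primary structure is two simply-supported spans DE and EF.
End slopes at the hinge E, treating each span as simply supported:
  span DE: UDL 23: wL³/(24EI) = 404.3/EI
  relative rotation θ_0 = (404.3 + 0)/EI = 404.3/EI
A unit hogging moment at E produces rotation L₁/(3EI) + L₂/(3EI) = 4.9/EI.
Slope continuity at E: θ_0 = M_E·4.9/EI, so M_E = 404.3/4.9 = 82.51 kN·m (hogging).
Span DE, ΣM about D with M_E applied at E: R_E^{DE}·7.5 = 646.9 + 82.51, so R_E^{DE} = 97.25 kN and R_D = 172.5 − 97.25 = 75.25 kN.
Span EF, ΣM about F: R_E^{EF}·7.2 = 0 + 82.51, so R_E^{EF} = 11.46 kN and R_F = 0 − 11.46 = -11.46 kN.
R_E = 97.25 + 11.46 = 108.7 kN.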